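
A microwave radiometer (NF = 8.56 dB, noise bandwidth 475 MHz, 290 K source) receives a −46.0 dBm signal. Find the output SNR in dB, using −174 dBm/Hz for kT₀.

32.7 dB

Noise floor: N = −174 + 10 log₁₀(B) + NF
10 log₁₀(4.75×10⁸) = 86.77 dB
N = −174 + 86.77 + 8.56 = −78.67 dBm
SNR = P_sig − N = −46.0 − (−78.67) = 32.67 dB → 32.7 dB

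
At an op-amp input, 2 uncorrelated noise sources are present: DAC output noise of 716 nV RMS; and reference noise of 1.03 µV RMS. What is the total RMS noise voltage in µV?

Uncorrelated sources add in power (mean-square): V_tot = √(ΣV_i²)
V_tot = √[(7.16×10⁻⁷)² + (1.03×10⁻⁶)²] = 1.25×10⁻⁶ V = 1.25 µV

1.25 µV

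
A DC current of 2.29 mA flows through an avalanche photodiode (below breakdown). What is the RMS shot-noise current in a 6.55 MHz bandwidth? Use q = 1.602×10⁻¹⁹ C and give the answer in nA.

I_n = √(2qI·B)
2qI·B = 2 × 1.602×10⁻¹⁹ × 2.29×10⁻³ × 6.55×10⁶ = 4.81×10⁻¹⁵ A²
I_n = √(4.81×10⁻¹⁵) = 6.93×10⁻⁸ A = 69.3 nA

69.3 nA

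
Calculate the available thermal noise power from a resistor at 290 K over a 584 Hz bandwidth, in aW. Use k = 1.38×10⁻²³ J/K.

2.34 aW

P_n = kTB = 1.38×10⁻²³ × 290 × 5.84×10² = 2.34×10⁻¹⁸ W = 2.34 aW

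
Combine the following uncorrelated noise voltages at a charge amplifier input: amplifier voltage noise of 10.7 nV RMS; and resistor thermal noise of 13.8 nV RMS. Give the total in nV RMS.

Uncorrelated sources add in power (mean-square): V_tot = √(ΣV_i²)
V_tot = √[(1.07×10⁻⁸)² + (1.38×10⁻⁸)²] = 1.75×10⁻⁸ V = 17.5 nV

17.5 nV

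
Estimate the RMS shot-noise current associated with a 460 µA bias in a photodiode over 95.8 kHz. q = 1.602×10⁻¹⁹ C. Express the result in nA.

I_n = √(2qI·B)
2qI·B = 2 × 1.602×10⁻¹⁹ × 4.60×10⁻⁴ × 9.58×10⁴ = 1.41×10⁻¹⁷ A²
I_n = √(1.41×10⁻¹⁷) = 3.76×10⁻⁹ A = 3.76 nA

3.76 nA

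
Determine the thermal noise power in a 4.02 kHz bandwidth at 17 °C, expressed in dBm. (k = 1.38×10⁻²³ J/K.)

−137.9 dBm

T = 17 °C + 273.15 = 290.15 K
P_n = kTB = 1.38×10⁻²³ × 290.15 × 4.02×10³ = 1.61×10⁻¹⁷ W
In dBm: 10 log₁₀(1.61×10⁻¹⁷ / 10⁻³) = −137.9 dBm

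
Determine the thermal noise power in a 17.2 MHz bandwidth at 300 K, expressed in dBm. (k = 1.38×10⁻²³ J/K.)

−101.5 dBm

P_n = kTB = 1.38×10⁻²³ × 300 × 1.72×10⁷ = 7.12×10⁻¹⁴ W
In dBm: 10 log₁₀(7.12×10⁻¹⁴ / 10⁻³) = −101.5 dBm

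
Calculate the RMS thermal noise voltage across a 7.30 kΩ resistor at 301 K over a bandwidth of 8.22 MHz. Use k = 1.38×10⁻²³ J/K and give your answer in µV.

31.6 µV

V_n = √(4kTRB)
4kTRB = 4 × 1.38×10⁻²³ × 301 × 7.30×10³ × 8.22×10⁶ = 9.97×10⁻¹⁰ V²
V_n = √(9.97×10⁻¹⁰) = 3.16×10⁻⁵ V = 31.6 µV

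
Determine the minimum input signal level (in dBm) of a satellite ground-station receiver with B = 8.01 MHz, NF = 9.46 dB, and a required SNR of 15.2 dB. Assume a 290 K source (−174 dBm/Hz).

−80.3 dBm

Sensitivity = −174 + 10 log₁₀(B) + NF + SNR_min
= −174 + 69.04 + 9.46 + 15.2
= −80.30 dBm → −80.3 dBm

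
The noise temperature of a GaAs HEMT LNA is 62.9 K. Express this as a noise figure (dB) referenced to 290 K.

F = 1 + T_e/T₀ = 1 + 62.9/290 = 1.2169
NF = 10 log₁₀(1.2169) = 0.853 dB

0.853 dB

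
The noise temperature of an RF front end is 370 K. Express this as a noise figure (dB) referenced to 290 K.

3.57 dB

F = 1 + T_e/T₀ = 1 + 370/290 = 2.27586
NF = 10 log₁₀(2.27586) = 3.57 dB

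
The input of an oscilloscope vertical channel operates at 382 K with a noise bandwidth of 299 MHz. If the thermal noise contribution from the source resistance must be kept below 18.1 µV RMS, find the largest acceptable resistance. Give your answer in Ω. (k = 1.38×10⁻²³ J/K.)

52.0 Ω

Johnson–Nyquist: V_n = √(4kTRB) ⇒ R = V_n² / (4kTB)
4kTB = 4 × 1.38×10⁻²³ × 382 × 2.99×10⁸ = 6.30×10⁻¹²
R = (1.81×10⁻⁵)² / 6.30×10⁻¹² = 5.20×10¹ Ω = 52.0 Ω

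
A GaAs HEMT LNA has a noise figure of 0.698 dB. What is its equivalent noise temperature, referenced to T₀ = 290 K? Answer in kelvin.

50.6 K

F = 10^(0.698/10) = 1.17436
T_e = (F − 1)·T₀ = (1.17436 − 1) × 290 = 50.6 K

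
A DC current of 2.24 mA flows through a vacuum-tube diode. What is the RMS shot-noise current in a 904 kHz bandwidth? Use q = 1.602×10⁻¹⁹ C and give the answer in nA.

25.5 nA

I_n = √(2qI·B)
2qI·B = 2 × 1.602×10⁻¹⁹ × 2.24×10⁻³ × 9.04×10⁵ = 6.49×10⁻¹⁶ A²
I_n = √(6.49×10⁻¹⁶) = 2.55×10⁻⁸ A = 25.5 nA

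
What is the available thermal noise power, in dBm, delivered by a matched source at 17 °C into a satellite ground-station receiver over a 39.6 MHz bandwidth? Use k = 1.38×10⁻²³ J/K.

T = 17 °C + 273.15 = 290.15 K
P_n = kTB = 1.38×10⁻²³ × 290.15 × 3.96×10⁷ = 1.59×10⁻¹³ W
In dBm: 10 log₁₀(1.59×10⁻¹³ / 10⁻³) = −98.0 dBm

−98.0 dBm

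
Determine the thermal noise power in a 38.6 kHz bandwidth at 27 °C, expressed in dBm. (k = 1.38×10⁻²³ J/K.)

T = 27 °C + 273.15 = 300.15 K
P_n = kTB = 1.38×10⁻²³ × 300.15 × 3.86×10⁴ = 1.60×10⁻¹⁶ W
In dBm: 10 log₁₀(1.60×10⁻¹⁶ / 10⁻³) = −128.0 dBm

−128.0 dBm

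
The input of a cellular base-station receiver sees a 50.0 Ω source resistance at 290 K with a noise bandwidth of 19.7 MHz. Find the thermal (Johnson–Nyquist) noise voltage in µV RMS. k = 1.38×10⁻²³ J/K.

3.97 µV

V_n = √(4kTRB)
4kTRB = 4 × 1.38×10⁻²³ × 290 × 5.00×10¹ × 1.97×10⁷ = 1.58×10⁻¹¹ V²
V_n = √(1.58×10⁻¹¹) = 3.97×10⁻⁶ V = 3.97 µV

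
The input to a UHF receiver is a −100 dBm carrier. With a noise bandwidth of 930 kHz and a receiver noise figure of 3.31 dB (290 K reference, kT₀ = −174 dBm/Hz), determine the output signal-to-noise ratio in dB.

11.0 dB

Noise floor: N = −174 + 10 log₁₀(B) + NF
10 log₁₀(9.30×10⁵) = 59.68 dB
N = −174 + 59.68 + 3.31 = −111.01 dBm
SNR = P_sig − N = −100 − (−111.01) = 11.01 dB → 11.0 dB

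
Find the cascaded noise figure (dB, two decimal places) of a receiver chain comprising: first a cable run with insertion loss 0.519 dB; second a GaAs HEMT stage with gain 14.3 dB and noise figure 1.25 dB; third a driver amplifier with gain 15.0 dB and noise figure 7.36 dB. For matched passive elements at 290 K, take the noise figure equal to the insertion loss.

2.28 dB

Convert to linear (a loss of L dB is a gain of −L dB): F_i = 10^(NF_i/10), G_i = 10^(G_i,dB/10)
  Stage 1: F_1 = 10^(0.519/10) = 1.127, G_1 = 10^(−0.519/10) = 0.8874
  Stage 2: F_2 = 10^(1.25/10) = 1.334, G_2 = 10^(14.3/10) = 26.92
  Stage 3: F_3 = 10^(7.36/10) = 5.445, G_3 = 10^(15.0/10) = 31.62
Friis cascade:
  F = 1.127 + (1.334 − 1)/0.8874 + (5.445 − 1)/23.88 = 1.689
NF = 10 log₁₀(1.689) = 2.28 dB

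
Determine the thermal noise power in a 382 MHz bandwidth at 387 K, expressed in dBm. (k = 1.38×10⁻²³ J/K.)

P_n = kTB = 1.38×10⁻²³ × 387 × 3.82×10⁸ = 2.04×10⁻¹² W
In dBm: 10 log₁₀(2.04×10⁻¹² / 10⁻³) = −86.9 dBm

−86.9 dBm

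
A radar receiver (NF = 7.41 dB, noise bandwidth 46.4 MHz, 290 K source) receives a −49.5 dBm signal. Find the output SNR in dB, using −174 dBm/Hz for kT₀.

40.4 dB

Noise floor: N = −174 + 10 log₁₀(B) + NF
10 log₁₀(4.64×10⁷) = 76.67 dB
N = −174 + 76.67 + 7.41 = −89.92 dBm
SNR = P_sig − N = −49.5 − (−89.92) = 40.42 dB → 40.4 dB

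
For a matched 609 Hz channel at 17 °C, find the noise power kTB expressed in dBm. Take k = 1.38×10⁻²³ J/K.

−146.1 dBm

T = 17 °C + 273.15 = 290.15 K
P_n = kTB = 1.38×10⁻²³ × 290.15 × 6.09×10² = 2.44×10⁻¹⁸ W
In dBm: 10 log₁₀(2.44×10⁻¹⁸ / 10⁻³) = −146.1 dBm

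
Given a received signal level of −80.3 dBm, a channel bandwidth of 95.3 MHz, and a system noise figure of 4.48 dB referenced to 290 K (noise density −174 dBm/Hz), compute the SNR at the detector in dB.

9.4 dB

Noise floor: N = −174 + 10 log₁₀(B) + NF
10 log₁₀(9.53×10⁷) = 79.79 dB
N = −174 + 79.79 + 4.48 = −89.73 dBm
SNR = P_sig − N = −80.3 − (−89.73) = 9.43 dB → 9.4 dB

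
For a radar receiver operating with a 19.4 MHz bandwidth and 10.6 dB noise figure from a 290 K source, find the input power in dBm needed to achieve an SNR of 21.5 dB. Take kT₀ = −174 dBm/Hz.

−69.0 dBm

Sensitivity = −174 + 10 log₁₀(B) + NF + SNR_min
= −174 + 72.88 + 10.6 + 21.5
= −69.02 dBm → −69.0 dBm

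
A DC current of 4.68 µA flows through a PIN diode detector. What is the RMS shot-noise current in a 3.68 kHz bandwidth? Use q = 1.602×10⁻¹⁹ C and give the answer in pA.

74.3 pA

I_n = √(2qI·B)
2qI·B = 2 × 1.602×10⁻¹⁹ × 4.68×10⁻⁶ × 3.68×10³ = 5.52×10⁻²¹ A²
I_n = √(5.52×10⁻²¹) = 7.43×10⁻¹¹ A = 74.3 pA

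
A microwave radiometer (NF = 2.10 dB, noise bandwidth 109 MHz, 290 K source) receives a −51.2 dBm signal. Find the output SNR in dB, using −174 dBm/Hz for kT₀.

Noise floor: N = −174 + 10 log₁₀(B) + NF
10 log₁₀(1.09×10⁸) = 80.37 dB
N = −174 + 80.37 + 2.10 = −91.53 dBm
SNR = P_sig − N = −51.2 − (−91.53) = 40.33 dB → 40.3 dB

40.3 dB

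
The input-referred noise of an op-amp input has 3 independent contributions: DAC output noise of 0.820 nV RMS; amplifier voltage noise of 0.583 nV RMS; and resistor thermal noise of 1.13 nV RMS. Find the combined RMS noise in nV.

Uncorrelated sources add in power (mean-square): V_tot = √(ΣV_i²)
V_tot = √[(8.20×10⁻¹⁰)² + (5.83×10⁻¹⁰)² + (1.13×10⁻⁹)²] = 1.51×10⁻⁹ V = 1.51 nV

1.51 nV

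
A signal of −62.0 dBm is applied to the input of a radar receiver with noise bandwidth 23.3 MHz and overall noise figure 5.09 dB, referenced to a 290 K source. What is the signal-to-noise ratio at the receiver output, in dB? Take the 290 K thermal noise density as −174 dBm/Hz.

Noise floor: N = −174 + 10 log₁₀(B) + NF
10 log₁₀(2.33×10⁷) = 73.67 dB
N = −174 + 73.67 + 5.09 = −95.24 dBm
SNR = P_sig − N = −62.0 − (−95.24) = 33.24 dB → 33.2 dB

33.2 dB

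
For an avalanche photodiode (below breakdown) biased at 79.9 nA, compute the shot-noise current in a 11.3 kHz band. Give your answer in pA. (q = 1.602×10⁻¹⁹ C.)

17.0 pA

I_n = √(2qI·B)
2qI·B = 2 × 1.602×10⁻¹⁹ × 7.99×10⁻⁸ × 1.13×10⁴ = 2.89×10⁻²² A²
I_n = √(2.89×10⁻²²) = 1.70×10⁻¹¹ A = 17.0 pA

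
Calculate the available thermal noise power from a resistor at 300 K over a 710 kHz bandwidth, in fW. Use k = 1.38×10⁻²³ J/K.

2.94 fW

P_n = kTB = 1.38×10⁻²³ × 300 × 7.10×10⁵ = 2.94×10⁻¹⁵ W = 2.94 fW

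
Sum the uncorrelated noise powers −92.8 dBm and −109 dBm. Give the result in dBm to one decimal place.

Convert to linear, add, convert back:
P₁ = 5.25×10⁻¹³ W, P₂ = 1.26×10⁻¹⁴ W
P_tot = 5.37×10⁻¹³ W → 10 log₁₀(P_tot / 10⁻³) = −92.7 dBm

−92.7 dBm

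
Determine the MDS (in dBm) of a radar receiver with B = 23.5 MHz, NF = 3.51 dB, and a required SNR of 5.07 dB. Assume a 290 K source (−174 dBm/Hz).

−91.7 dBm

Sensitivity = −174 + 10 log₁₀(B) + NF + SNR_min
= −174 + 73.71 + 3.51 + 5.07
= −91.71 dBm → −91.7 dBm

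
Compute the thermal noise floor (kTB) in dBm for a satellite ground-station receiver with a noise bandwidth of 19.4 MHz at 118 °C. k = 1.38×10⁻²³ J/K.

−99.8 dBm

T = 118 °C + 273.15 = 391.15 K
P_n = kTB = 1.38×10⁻²³ × 391.15 × 1.94×10⁷ = 1.05×10⁻¹³ W
In dBm: 10 log₁₀(1.05×10⁻¹³ / 10⁻³) = −99.8 dBm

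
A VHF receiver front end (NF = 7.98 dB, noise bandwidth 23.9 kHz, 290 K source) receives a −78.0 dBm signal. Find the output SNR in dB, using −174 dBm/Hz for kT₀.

44.2 dB

Noise floor: N = −174 + 10 log₁₀(B) + NF
10 log₁₀(2.39×10⁴) = 43.78 dB
N = −174 + 43.78 + 7.98 = −122.24 dBm
SNR = P_sig − N = −78.0 − (−122.24) = 44.24 dB → 44.2 dB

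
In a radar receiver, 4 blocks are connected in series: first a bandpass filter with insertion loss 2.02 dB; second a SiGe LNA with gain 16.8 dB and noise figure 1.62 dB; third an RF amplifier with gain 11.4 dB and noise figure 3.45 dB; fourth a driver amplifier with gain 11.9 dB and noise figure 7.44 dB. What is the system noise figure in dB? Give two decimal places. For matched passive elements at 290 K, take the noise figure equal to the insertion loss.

Convert to linear (a loss of L dB is a gain of −L dB): F_i = 10^(NF_i/10), G_i = 10^(G_i,dB/10)
  Stage 1: F_1 = 10^(2.02/10) = 1.592, G_1 = 10^(−2.02/10) = 0.6281
  Stage 2: F_2 = 10^(1.62/10) = 1.452, G_2 = 10^(16.8/10) = 47.86
  Stage 3: F_3 = 10^(3.45/10) = 2.213, G_3 = 10^(11.4/10) = 13.80
  Stage 4: F_4 = 10^(7.44/10) = 5.546, G_4 = 10^(11.9/10) = 15.49
Friis cascade:
  F = 1.592 + (1.452 − 1)/0.6281 + (2.213 − 1)/30.06 + (5.546 − 1)/415.0 = 2.363
NF = 10 log₁₀(2.363) = 3.74 dB

3.74 dB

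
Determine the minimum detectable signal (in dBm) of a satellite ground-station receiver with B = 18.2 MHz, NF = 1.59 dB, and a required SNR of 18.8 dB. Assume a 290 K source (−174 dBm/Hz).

−81.0 dBm

Sensitivity = −174 + 10 log₁₀(B) + NF + SNR_min
= −174 + 72.6 + 1.59 + 18.8
= −81.01 dBm → −81.0 dBm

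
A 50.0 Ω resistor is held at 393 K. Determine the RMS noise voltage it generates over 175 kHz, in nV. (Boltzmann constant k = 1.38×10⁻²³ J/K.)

V_n = √(4kTRB)
4kTRB = 4 × 1.38×10⁻²³ × 393 × 5.00×10¹ × 1.75×10⁵ = 1.90×10⁻¹³ V²
V_n = √(1.90×10⁻¹³) = 4.36×10⁻⁷ V = 436 nV

436 nV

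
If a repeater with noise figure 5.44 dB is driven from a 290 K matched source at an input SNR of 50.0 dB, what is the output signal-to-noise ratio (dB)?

44.56 dB

By definition F = SNR_in/SNR_out, so in dB: SNR_out = SNR_in − NF
SNR_out = 50.0 − 5.44 = 44.56 dB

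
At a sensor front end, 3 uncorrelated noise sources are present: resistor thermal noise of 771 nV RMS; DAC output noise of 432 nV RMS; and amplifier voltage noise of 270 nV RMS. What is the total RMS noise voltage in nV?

Uncorrelated sources add in power (mean-square): V_tot = √(ΣV_i²)
V_tot = √[(7.71×10⁻⁷)² + (4.32×10⁻⁷)² + (2.70×10⁻⁷)²] = 9.24×10⁻⁷ V = 924 nV

924 nV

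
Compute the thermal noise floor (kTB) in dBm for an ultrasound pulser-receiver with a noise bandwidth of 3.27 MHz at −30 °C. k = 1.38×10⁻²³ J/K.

T = −30 °C + 273.15 = 243.15 K
P_n = kTB = 1.38×10⁻²³ × 243.15 × 3.27×10⁶ = 1.10×10⁻¹⁴ W
In dBm: 10 log₁₀(1.10×10⁻¹⁴ / 10⁻³) = −109.6 dBm

−109.6 dBm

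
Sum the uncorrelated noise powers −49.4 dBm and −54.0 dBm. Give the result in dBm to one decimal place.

Convert to linear, add, convert back:
P₁ = 1.15×10⁻⁸ W, P₂ = 3.98×10⁻⁹ W
P_tot = 1.55×10⁻⁸ W → 10 log₁₀(P_tot / 10⁻³) = −48.1 dBm

−48.1 dBm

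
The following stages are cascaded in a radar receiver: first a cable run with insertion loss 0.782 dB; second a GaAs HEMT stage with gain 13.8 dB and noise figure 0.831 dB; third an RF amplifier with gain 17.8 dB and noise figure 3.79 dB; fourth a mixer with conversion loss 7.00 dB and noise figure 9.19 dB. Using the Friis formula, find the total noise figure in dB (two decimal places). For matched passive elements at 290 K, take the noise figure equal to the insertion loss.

1.83 dB

Convert to linear (a loss of L dB is a gain of −L dB): F_i = 10^(NF_i/10), G_i = 10^(G_i,dB/10)
  Stage 1: F_1 = 10^(0.782/10) = 1.197, G_1 = 10^(−0.782/10) = 0.8352
  Stage 2: F_2 = 10^(0.831/10) = 1.211, G_2 = 10^(13.8/10) = 23.99
  Stage 3: F_3 = 10^(3.79/10) = 2.393, G_3 = 10^(17.8/10) = 60.26
  Stage 4: F_4 = 10^(9.19/10) = 8.299, G_4 = 10^(−7.00/10) = 0.1995
Friis cascade:
  F = 1.197 + (1.211 − 1)/0.8352 + (2.393 − 1)/20.04 + (8.299 − 1)/1207 = 1.525
NF = 10 log₁₀(1.525) = 1.83 dB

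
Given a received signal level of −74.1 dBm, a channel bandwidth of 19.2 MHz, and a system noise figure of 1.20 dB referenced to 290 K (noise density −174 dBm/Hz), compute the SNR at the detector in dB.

Noise floor: N = −174 + 10 log₁₀(B) + NF
10 log₁₀(1.92×10⁷) = 72.83 dB
N = −174 + 72.83 + 1.20 = −99.97 dBm
SNR = P_sig − N = −74.1 − (−99.97) = 25.87 dB → 25.9 dB

25.9 dB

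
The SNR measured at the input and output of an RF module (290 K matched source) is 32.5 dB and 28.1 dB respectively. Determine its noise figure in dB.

NF (dB) = SNR_in(dB) − SNR_out(dB) when the source is at T₀
NF = 32.5 − 28.1 = 4.4 dB

4.4 dB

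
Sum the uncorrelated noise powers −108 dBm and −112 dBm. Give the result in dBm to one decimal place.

Convert to linear, add, convert back:
P₁ = 1.58×10⁻¹⁴ W, P₂ = 6.31×10⁻¹⁵ W
P_tot = 2.22×10⁻¹⁴ W → 10 log₁₀(P_tot / 10⁻³) = −106.5 dBm

−106.5 dBm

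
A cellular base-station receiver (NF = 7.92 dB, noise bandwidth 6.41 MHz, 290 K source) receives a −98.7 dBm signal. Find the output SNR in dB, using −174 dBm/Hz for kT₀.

Noise floor: N = −174 + 10 log₁₀(B) + NF
10 log₁₀(6.41×10⁶) = 68.07 dB
N = −174 + 68.07 + 7.92 = −98.01 dBm
SNR = P_sig − N = −98.7 − (−98.01) = −0.69 dB → −0.7 dB

−0.7 dB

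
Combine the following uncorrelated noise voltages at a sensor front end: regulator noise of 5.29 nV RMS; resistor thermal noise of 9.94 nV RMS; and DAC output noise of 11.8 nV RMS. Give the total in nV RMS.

16.3 nV

Uncorrelated sources add in power (mean-square): V_tot = √(ΣV_i²)
V_tot = √[(5.29×10⁻⁹)² + (9.94×10⁻⁹)² + (1.18×10⁻⁸)²] = 1.63×10⁻⁸ V = 16.3 nV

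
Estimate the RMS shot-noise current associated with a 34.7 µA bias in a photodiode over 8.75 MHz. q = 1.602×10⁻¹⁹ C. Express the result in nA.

9.86 nA

I_n = √(2qI·B)
2qI·B = 2 × 1.602×10⁻¹⁹ × 3.47×10⁻⁵ × 8.75×10⁶ = 9.73×10⁻¹⁷ A²
I_n = √(9.73×10⁻¹⁷) = 9.86×10⁻⁹ A = 9.86 nA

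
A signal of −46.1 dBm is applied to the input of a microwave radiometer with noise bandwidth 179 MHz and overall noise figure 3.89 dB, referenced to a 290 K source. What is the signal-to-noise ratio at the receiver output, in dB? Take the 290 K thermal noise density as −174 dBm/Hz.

41.5 dB

Noise floor: N = −174 + 10 log₁₀(B) + NF
10 log₁₀(1.79×10⁸) = 82.53 dB
N = −174 + 82.53 + 3.89 = −87.58 dBm
SNR = P_sig − N = −46.1 − (−87.58) = 41.48 dB → 41.5 dB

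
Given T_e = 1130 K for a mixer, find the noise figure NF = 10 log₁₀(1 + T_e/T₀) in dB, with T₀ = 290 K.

F = 1 + T_e/T₀ = 1 + 1130/290 = 4.89655
NF = 10 log₁₀(4.89655) = 6.90 dB

6.90 dB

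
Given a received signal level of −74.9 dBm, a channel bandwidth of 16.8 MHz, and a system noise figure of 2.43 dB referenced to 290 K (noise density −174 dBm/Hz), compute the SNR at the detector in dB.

24.4 dB

Noise floor: N = −174 + 10 log₁₀(B) + NF
10 log₁₀(1.68×10⁷) = 72.25 dB
N = −174 + 72.25 + 2.43 = −99.32 dBm
SNR = P_sig − N = −74.9 − (−99.32) = 24.42 dB → 24.4 dB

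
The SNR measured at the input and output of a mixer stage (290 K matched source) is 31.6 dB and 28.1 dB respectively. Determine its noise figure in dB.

NF (dB) = SNR_in(dB) − SNR_out(dB) when the source is at T₀
NF = 31.6 − 28.1 = 3.5 dB

3.5 dB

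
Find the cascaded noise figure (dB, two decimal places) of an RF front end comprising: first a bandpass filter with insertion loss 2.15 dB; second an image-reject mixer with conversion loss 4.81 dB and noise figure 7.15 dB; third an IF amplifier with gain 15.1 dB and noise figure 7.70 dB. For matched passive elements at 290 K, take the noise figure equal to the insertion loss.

15.16 dB

Convert to linear (a loss of L dB is a gain of −L dB): F_i = 10^(NF_i/10), G_i = 10^(G_i,dB/10)
  Stage 1: F_1 = 10^(2.15/10) = 1.641, G_1 = 10^(−2.15/10) = 0.6095
  Stage 2: F_2 = 10^(7.15/10) = 5.188, G_2 = 10^(−4.81/10) = 0.3304
  Stage 3: F_3 = 10^(7.70/10) = 5.888, G_3 = 10^(15.1/10) = 32.36
Friis cascade:
  F = 1.641 + (5.188 − 1)/0.6095 + (5.888 − 1)/0.2014 = 32.79
NF = 10 log₁₀(32.79) = 15.16 dB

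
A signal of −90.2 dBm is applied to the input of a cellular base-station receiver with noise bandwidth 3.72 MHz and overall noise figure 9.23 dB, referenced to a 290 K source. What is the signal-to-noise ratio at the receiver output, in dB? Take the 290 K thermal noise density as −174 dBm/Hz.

8.9 dB

Noise floor: N = −174 + 10 log₁₀(B) + NF
10 log₁₀(3.72×10⁶) = 65.71 dB
N = −174 + 65.71 + 9.23 = −99.06 dBm
SNR = P_sig − N = −90.2 − (−99.06) = 8.86 dB → 8.9 dB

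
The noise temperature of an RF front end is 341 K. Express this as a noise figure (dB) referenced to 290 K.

F = 1 + T_e/T₀ = 1 + 341/290 = 2.17586
NF = 10 log₁₀(2.17586) = 3.38 dB

3.38 dB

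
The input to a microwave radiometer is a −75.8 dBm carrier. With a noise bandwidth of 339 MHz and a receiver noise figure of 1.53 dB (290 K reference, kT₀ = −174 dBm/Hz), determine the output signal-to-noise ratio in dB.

Noise floor: N = −174 + 10 log₁₀(B) + NF
10 log₁₀(3.39×10⁸) = 85.3 dB
N = −174 + 85.3 + 1.53 = −87.17 dBm
SNR = P_sig − N = −75.8 − (−87.17) = 11.37 dB → 11.4 dB

11.4 dB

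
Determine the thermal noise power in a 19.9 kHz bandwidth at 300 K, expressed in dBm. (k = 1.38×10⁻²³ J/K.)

−130.8 dBm

P_n = kTB = 1.38×10⁻²³ × 300 × 1.99×10⁴ = 8.24×10⁻¹⁷ W
In dBm: 10 log₁₀(8.24×10⁻¹⁷ / 10⁻³) = −130.8 dBm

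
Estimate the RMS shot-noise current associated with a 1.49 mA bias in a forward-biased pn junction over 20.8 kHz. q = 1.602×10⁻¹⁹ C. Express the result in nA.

I_n = √(2qI·B)
2qI·B = 2 × 1.602×10⁻¹⁹ × 1.49×10⁻³ × 2.08×10⁴ = 9.93×10⁻¹⁸ A²
I_n = √(9.93×10⁻¹⁸) = 3.15×10⁻⁹ A = 3.15 nA

3.15 nA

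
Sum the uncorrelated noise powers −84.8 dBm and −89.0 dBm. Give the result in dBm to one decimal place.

−83.4 dBm

Convert to linear, add, convert back:
P₁ = 3.31×10⁻¹² W, P₂ = 1.26×10⁻¹² W
P_tot = 4.57×10⁻¹² W → 10 log₁₀(P_tot / 10⁻³) = −83.4 dBm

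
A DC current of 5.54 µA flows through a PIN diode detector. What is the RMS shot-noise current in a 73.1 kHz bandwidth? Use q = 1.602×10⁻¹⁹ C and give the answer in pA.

360 pA

I_n = √(2qI·B)
2qI·B = 2 × 1.602×10⁻¹⁹ × 5.54×10⁻⁶ × 7.31×10⁴ = 1.30×10⁻¹⁹ A²
I_n = √(1.30×10⁻¹⁹) = 3.60×10⁻¹⁰ A = 360 pA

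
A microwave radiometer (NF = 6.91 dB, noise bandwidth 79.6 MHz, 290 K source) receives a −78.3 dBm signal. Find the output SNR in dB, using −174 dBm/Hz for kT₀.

9.8 dB

Noise floor: N = −174 + 10 log₁₀(B) + NF
10 log₁₀(7.96×10⁷) = 79.01 dB
N = −174 + 79.01 + 6.91 = −88.08 dBm
SNR = P_sig − N = −78.3 − (−88.08) = 9.78 dB → 9.8 dB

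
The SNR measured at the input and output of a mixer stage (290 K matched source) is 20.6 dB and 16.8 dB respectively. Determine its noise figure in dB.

NF (dB) = SNR_in(dB) − SNR_out(dB) when the source is at T₀
NF = 20.6 − 16.8 = 3.8 dB

3.8 dB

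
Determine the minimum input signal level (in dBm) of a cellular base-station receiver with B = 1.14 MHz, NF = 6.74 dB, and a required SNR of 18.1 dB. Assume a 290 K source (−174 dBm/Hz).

Sensitivity = −174 + 10 log₁₀(B) + NF + SNR_min
= −174 + 60.57 + 6.74 + 18.1
= −88.59 dBm → −88.6 dBm

−88.6 dBm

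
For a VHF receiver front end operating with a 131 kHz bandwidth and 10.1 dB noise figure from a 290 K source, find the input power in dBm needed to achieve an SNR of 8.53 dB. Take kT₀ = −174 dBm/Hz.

−104.2 dBm

Sensitivity = −174 + 10 log₁₀(B) + NF + SNR_min
= −174 + 51.17 + 10.1 + 8.53
= −104.20 dBm → −104.2 dBm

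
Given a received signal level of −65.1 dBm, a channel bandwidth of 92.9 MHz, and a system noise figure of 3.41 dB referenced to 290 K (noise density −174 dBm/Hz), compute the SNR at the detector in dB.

Noise floor: N = −174 + 10 log₁₀(B) + NF
10 log₁₀(9.29×10⁷) = 79.68 dB
N = −174 + 79.68 + 3.41 = −90.91 dBm
SNR = P_sig − N = −65.1 − (−90.91) = 25.81 dB → 25.8 dB

25.8 dB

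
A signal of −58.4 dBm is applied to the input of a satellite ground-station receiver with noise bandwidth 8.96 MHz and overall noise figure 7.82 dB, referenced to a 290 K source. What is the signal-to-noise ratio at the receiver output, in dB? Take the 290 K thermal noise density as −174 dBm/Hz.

Noise floor: N = −174 + 10 log₁₀(B) + NF
10 log₁₀(8.96×10⁶) = 69.52 dB
N = −174 + 69.52 + 7.82 = −96.66 dBm
SNR = P_sig − N = −58.4 − (−96.66) = 38.26 dB → 38.3 dB

38.3 dB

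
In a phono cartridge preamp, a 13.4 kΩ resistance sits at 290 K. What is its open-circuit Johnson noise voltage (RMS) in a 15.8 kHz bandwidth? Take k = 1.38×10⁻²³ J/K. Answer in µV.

1.84 µV

V_n = √(4kTRB)
4kTRB = 4 × 1.38×10⁻²³ × 290 × 1.34×10⁴ × 1.58×10⁴ = 3.39×10⁻¹² V²
V_n = √(3.39×10⁻¹²) = 1.84×10⁻⁶ V = 1.84 µV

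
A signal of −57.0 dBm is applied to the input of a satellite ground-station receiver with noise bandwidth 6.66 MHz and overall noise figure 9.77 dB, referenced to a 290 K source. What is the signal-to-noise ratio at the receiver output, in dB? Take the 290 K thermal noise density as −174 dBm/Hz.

39.0 dB

Noise floor: N = −174 + 10 log₁₀(B) + NF
10 log₁₀(6.66×10⁶) = 68.23 dB
N = −174 + 68.23 + 9.77 = −96.00 dBm
SNR = P_sig − N = −57.0 − (−96.00) = 39.00 dB → 39.0 dB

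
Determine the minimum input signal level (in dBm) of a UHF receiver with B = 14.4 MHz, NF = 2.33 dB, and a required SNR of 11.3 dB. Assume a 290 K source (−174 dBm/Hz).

−88.8 dBm

Sensitivity = −174 + 10 log₁₀(B) + NF + SNR_min
= −174 + 71.58 + 2.33 + 11.3
= −88.79 dBm → −88.8 dBm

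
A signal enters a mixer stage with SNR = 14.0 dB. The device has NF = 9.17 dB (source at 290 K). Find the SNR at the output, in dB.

4.83 dB

By definition F = SNR_in/SNR_out, so in dB: SNR_out = SNR_in − NF
SNR_out = 14.0 − 9.17 = 4.83 dB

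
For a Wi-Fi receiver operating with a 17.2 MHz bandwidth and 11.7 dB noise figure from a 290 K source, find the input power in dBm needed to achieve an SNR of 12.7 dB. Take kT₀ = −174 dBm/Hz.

Sensitivity = −174 + 10 log₁₀(B) + NF + SNR_min
= −174 + 72.36 + 11.7 + 12.7
= −77.24 dBm → −77.2 dBm

−77.2 dBm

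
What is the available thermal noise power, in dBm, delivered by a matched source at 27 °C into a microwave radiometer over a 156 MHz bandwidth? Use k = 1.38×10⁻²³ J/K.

T = 27 °C + 273.15 = 300.15 K
P_n = kTB = 1.38×10⁻²³ × 300.15 × 1.56×10⁸ = 6.46×10⁻¹³ W
In dBm: 10 log₁₀(6.46×10⁻¹³ / 10⁻³) = −91.9 dBm

−91.9 dBm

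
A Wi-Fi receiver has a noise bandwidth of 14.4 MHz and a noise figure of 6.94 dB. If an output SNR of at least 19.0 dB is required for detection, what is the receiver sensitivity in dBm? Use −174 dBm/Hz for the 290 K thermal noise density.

Sensitivity = −174 + 10 log₁₀(B) + NF + SNR_min
= −174 + 71.58 + 6.94 + 19.0
= −76.48 dBm → −76.5 dBm

−76.5 dBm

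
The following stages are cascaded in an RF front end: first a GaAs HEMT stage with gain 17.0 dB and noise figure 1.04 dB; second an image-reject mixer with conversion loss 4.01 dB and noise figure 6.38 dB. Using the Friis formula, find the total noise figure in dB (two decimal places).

Convert to linear (a loss of L dB is a gain of −L dB): F_i = 10^(NF_i/10), G_i = 10^(G_i,dB/10)
  Stage 1: F_1 = 10^(1.04/10) = 1.271, G_1 = 10^(17.0/10) = 50.12
  Stage 2: F_2 = 10^(6.38/10) = 4.345, G_2 = 10^(−4.01/10) = 0.3972
Friis cascade:
  F = 1.271 + (4.345 − 1)/50.12 = 1.337
NF = 10 log₁₀(1.337) = 1.26 dB

1.26 dB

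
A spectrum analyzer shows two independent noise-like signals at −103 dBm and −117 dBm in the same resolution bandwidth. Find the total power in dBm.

Convert to linear, add, convert back:
P₁ = 5.01×10⁻¹⁴ W, P₂ = 2.00×10⁻¹⁵ W
P_tot = 5.21×10⁻¹⁴ W → 10 log₁₀(P_tot / 10⁻³) = −102.8 dBm

−102.8 dBm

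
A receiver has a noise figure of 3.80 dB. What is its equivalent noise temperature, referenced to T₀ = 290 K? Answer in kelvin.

406 K

F = 10^(3.80/10) = 2.39883
T_e = (F − 1)·T₀ = (2.39883 − 1) × 290 = 406 K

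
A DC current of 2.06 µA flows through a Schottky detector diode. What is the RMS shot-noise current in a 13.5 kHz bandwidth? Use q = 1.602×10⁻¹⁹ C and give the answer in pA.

I_n = √(2qI·B)
2qI·B = 2 × 1.602×10⁻¹⁹ × 2.06×10⁻⁶ × 1.35×10⁴ = 8.91×10⁻²¹ A²
I_n = √(8.91×10⁻²¹) = 9.44×10⁻¹¹ A = 94.4 pA

94.4 pA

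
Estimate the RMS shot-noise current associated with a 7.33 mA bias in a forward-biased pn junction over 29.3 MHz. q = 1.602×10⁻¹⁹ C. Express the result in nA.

I_n = √(2qI·B)
2qI·B = 2 × 1.602×10⁻¹⁹ × 7.33×10⁻³ × 2.93×10⁷ = 6.88×10⁻¹⁴ A²
I_n = √(6.88×10⁻¹⁴) = 2.62×10⁻⁷ A = 262 nA

262 nA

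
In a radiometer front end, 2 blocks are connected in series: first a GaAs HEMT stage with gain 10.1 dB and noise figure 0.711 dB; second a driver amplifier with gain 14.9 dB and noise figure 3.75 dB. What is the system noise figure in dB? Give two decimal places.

Convert to linear (a loss of L dB is a gain of −L dB): F_i = 10^(NF_i/10), G_i = 10^(G_i,dB/10)
  Stage 1: F_1 = 10^(0.711/10) = 1.178, G_1 = 10^(10.1/10) = 10.23
  Stage 2: F_2 = 10^(3.75/10) = 2.371, G_2 = 10^(14.9/10) = 30.90
Friis cascade:
  F = 1.178 + (2.371 − 1)/10.23 = 1.312
NF = 10 log₁₀(1.312) = 1.18 dB

1.18 dB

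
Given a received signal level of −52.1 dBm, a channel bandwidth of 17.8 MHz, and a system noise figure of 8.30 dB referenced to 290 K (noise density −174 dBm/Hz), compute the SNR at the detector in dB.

Noise floor: N = −174 + 10 log₁₀(B) + NF
10 log₁₀(1.78×10⁷) = 72.5 dB
N = −174 + 72.5 + 8.30 = −93.20 dBm
SNR = P_sig − N = −52.1 − (−93.20) = 41.10 dB → 41.1 dB

41.1 dB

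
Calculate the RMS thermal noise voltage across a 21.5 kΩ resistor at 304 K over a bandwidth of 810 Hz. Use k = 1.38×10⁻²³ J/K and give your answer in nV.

541 nV

V_n = √(4kTRB)
4kTRB = 4 × 1.38×10⁻²³ × 304 × 2.15×10⁴ × 8.10×10² = 2.92×10⁻¹³ V²
V_n = √(2.92×10⁻¹³) = 5.41×10⁻⁷ V = 541 nV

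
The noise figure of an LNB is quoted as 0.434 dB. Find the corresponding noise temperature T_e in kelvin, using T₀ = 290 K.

F = 10^(0.434/10) = 1.1051
T_e = (F − 1)·T₀ = (1.1051 − 1) × 290 = 30.5 K

30.5 K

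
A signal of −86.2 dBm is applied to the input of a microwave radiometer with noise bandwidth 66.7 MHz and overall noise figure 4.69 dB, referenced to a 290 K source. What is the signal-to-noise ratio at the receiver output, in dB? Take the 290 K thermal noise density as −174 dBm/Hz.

4.9 dB

Noise floor: N = −174 + 10 log₁₀(B) + NF
10 log₁₀(6.67×10⁷) = 78.24 dB
N = −174 + 78.24 + 4.69 = −91.07 dBm
SNR = P_sig − N = −86.2 − (−91.07) = 4.87 dB → 4.9 dB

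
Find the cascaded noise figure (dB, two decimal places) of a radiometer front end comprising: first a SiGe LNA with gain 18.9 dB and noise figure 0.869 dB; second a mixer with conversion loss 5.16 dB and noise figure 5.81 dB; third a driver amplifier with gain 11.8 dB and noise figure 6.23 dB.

1.44 dB

Convert to linear (a loss of L dB is a gain of −L dB): F_i = 10^(NF_i/10), G_i = 10^(G_i,dB/10)
  Stage 1: F_1 = 10^(0.869/10) = 1.222, G_1 = 10^(18.9/10) = 77.62
  Stage 2: F_2 = 10^(5.81/10) = 3.811, G_2 = 10^(−5.16/10) = 0.3048
  Stage 3: F_3 = 10^(6.23/10) = 4.198, G_3 = 10^(11.8/10) = 15.14
Friis cascade:
  F = 1.222 + (3.811 − 1)/77.62 + (4.198 − 1)/23.66 = 1.393
NF = 10 log₁₀(1.393) = 1.44 dB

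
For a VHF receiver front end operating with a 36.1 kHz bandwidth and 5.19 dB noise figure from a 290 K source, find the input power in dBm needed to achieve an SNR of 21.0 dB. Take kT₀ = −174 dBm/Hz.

Sensitivity = −174 + 10 log₁₀(B) + NF + SNR_min
= −174 + 45.58 + 5.19 + 21.0
= −102.23 dBm → −102.2 dBm

−102.2 dBm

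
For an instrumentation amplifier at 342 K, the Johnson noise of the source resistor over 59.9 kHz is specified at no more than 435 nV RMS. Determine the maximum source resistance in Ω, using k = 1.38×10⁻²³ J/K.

167 Ω

Johnson–Nyquist: V_n = √(4kTRB) ⇒ R = V_n² / (4kTB)
4kTB = 4 × 1.38×10⁻²³ × 342 × 5.99×10⁴ = 1.13×10⁻¹⁵
R = (4.35×10⁻⁷)² / 1.13×10⁻¹⁵ = 1.67×10² Ω = 167 Ω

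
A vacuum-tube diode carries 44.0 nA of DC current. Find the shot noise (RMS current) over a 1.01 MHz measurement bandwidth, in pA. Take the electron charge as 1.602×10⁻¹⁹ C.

119 pA

I_n = √(2qI·B)
2qI·B = 2 × 1.602×10⁻¹⁹ × 4.40×10⁻⁸ × 1.01×10⁶ = 1.42×10⁻²⁰ A²
I_n = √(1.42×10⁻²⁰) = 1.19×10⁻¹⁰ A = 119 pA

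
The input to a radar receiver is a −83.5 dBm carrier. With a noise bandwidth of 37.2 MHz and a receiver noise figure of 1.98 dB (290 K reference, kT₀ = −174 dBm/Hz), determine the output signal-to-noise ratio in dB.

Noise floor: N = −174 + 10 log₁₀(B) + NF
10 log₁₀(3.72×10⁷) = 75.71 dB
N = −174 + 75.71 + 1.98 = −96.31 dBm
SNR = P_sig − N = −83.5 − (−96.31) = 12.81 dB → 12.8 dB

12.8 dB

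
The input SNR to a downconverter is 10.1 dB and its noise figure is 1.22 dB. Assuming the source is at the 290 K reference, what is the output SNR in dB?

8.88 dB

By definition F = SNR_in/SNR_out, so in dB: SNR_out = SNR_in − NF
SNR_out = 10.1 − 1.22 = 8.88 dB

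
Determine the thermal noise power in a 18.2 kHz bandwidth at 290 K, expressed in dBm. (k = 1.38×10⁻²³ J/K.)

−131.4 dBm

P_n = kTB = 1.38×10⁻²³ × 290 × 1.82×10⁴ = 7.28×10⁻¹⁷ W
In dBm: 10 log₁₀(7.28×10⁻¹⁷ / 10⁻³) = −131.4 dBm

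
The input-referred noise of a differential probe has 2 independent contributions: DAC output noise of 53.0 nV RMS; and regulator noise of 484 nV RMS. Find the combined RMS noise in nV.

487 nV

Uncorrelated sources add in power (mean-square): V_tot = √(ΣV_i²)
V_tot = √[(5.30×10⁻⁸)² + (4.84×10⁻⁷)²] = 4.87×10⁻⁷ V = 487 nV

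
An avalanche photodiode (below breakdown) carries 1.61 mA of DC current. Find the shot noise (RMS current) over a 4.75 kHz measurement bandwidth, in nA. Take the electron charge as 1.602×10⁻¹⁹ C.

I_n = √(2qI·B)
2qI·B = 2 × 1.602×10⁻¹⁹ × 1.61×10⁻³ × 4.75×10³ = 2.45×10⁻¹⁸ A²
I_n = √(2.45×10⁻¹⁸) = 1.57×10⁻⁹ A = 1.57 nA

1.57 nA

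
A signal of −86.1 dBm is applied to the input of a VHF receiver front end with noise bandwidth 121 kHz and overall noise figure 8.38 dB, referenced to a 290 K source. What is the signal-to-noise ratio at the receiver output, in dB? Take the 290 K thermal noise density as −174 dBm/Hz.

28.7 dB

Noise floor: N = −174 + 10 log₁₀(B) + NF
10 log₁₀(1.21×10⁵) = 50.83 dB
N = −174 + 50.83 + 8.38 = −114.79 dBm
SNR = P_sig − N = −86.1 − (−114.79) = 28.69 dB → 28.7 dB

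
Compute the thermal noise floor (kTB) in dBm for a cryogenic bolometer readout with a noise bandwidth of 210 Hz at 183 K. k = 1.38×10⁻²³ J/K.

−152.8 dBm

P_n = kTB = 1.38×10⁻²³ × 183 × 2.10×10² = 5.30×10⁻¹⁹ W
In dBm: 10 log₁₀(5.30×10⁻¹⁹ / 10⁻³) = −152.8 dBm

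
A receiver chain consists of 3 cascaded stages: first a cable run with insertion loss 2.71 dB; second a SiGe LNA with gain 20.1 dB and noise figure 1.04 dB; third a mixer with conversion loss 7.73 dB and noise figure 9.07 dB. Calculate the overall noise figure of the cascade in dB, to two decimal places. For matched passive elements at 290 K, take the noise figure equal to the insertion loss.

3.98 dB

Convert to linear (a loss of L dB is a gain of −L dB): F_i = 10^(NF_i/10), G_i = 10^(G_i,dB/10)
  Stage 1: F_1 = 10^(2.71/10) = 1.866, G_1 = 10^(−2.71/10) = 0.5358
  Stage 2: F_2 = 10^(1.04/10) = 1.271, G_2 = 10^(20.1/10) = 102.3
  Stage 3: F_3 = 10^(9.07/10) = 8.072, G_3 = 10^(−7.73/10) = 0.1687
Friis cascade:
  F = 1.866 + (1.271 − 1)/0.5358 + (8.072 − 1)/54.83 = 2.500
NF = 10 log₁₀(2.500) = 3.98 dB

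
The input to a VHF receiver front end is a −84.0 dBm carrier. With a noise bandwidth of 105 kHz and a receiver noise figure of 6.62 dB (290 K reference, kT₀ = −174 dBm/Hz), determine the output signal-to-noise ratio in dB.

Noise floor: N = −174 + 10 log₁₀(B) + NF
10 log₁₀(1.05×10⁵) = 50.21 dB
N = −174 + 50.21 + 6.62 = −117.17 dBm
SNR = P_sig − N = −84.0 − (−117.17) = 33.17 dB → 33.2 dB

33.2 dB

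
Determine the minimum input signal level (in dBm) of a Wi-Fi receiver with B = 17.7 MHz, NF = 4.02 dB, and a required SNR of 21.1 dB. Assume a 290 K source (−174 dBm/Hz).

−76.4 dBm

Sensitivity = −174 + 10 log₁₀(B) + NF + SNR_min
= −174 + 72.48 + 4.02 + 21.1
= −76.40 dBm → −76.4 dBm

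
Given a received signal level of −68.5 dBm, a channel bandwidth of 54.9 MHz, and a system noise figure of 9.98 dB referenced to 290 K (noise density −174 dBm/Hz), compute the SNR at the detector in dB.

Noise floor: N = −174 + 10 log₁₀(B) + NF
10 log₁₀(5.49×10⁷) = 77.4 dB
N = −174 + 77.4 + 9.98 = −86.62 dBm
SNR = P_sig − N = −68.5 − (−86.62) = 18.12 dB → 18.1 dB

18.1 dB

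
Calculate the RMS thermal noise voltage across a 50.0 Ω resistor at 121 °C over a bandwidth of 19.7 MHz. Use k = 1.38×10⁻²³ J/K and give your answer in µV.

4.63 µV

T = 121 °C + 273.15 = 394.15 K
V_n = √(4kTRB)
4kTRB = 4 × 1.38×10⁻²³ × 394.15 × 5.00×10¹ × 1.97×10⁷ = 2.14×10⁻¹¹ V²
V_n = √(2.14×10⁻¹¹) = 4.63×10⁻⁶ V = 4.63 µV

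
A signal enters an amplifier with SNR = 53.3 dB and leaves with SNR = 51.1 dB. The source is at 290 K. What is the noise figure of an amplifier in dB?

2.2 dB

NF (dB) = SNR_in(dB) − SNR_out(dB) when the source is at T₀
NF = 53.3 − 51.1 = 2.2 dB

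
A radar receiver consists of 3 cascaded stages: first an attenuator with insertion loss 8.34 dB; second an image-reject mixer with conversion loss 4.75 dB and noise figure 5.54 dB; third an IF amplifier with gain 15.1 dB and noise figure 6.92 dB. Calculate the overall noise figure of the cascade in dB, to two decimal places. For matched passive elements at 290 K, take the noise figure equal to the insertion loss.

20.18 dB

Convert to linear (a loss of L dB is a gain of −L dB): F_i = 10^(NF_i/10), G_i = 10^(G_i,dB/10)
  Stage 1: F_1 = 10^(8.34/10) = 6.823, G_1 = 10^(−8.34/10) = 0.1466
  Stage 2: F_2 = 10^(5.54/10) = 3.581, G_2 = 10^(−4.75/10) = 0.3350
  Stage 3: F_3 = 10^(6.92/10) = 4.920, G_3 = 10^(15.1/10) = 32.36
Friis cascade:
  F = 6.823 + (3.581 − 1)/0.1466 + (4.920 − 1)/0.04909 = 104.3
NF = 10 log₁₀(104.3) = 20.18 dB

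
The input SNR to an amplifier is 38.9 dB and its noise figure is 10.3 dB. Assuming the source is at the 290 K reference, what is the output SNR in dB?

28.6 dB

By definition F = SNR_in/SNR_out, so in dB: SNR_out = SNR_in − NF
SNR_out = 38.9 − 10.3 = 28.6 dB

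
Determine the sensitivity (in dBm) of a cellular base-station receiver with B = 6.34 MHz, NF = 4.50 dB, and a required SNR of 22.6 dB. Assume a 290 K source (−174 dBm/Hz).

−78.9 dBm

Sensitivity = −174 + 10 log₁₀(B) + NF + SNR_min
= −174 + 68.02 + 4.50 + 22.6
= −78.88 dBm → −78.9 dBm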